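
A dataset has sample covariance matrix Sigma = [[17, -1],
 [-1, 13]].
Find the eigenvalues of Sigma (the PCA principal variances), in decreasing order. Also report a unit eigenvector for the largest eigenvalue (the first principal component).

Step 1 — characteristic polynomial of 2×2 Sigma:
  det(Sigma - λI) = λ² - trace · λ + det = 0.
  trace = 17 + 13 = 30, det = 17·13 - (-1)² = 220.
Step 2 — discriminant:
  Δ = trace² - 4·det = 900 - 880 = 20.
Step 3 — eigenvalues:
  λ = (trace ± √Δ)/2 = (30 ± 4.4721)/2,
  λ_1 = 17.2361,  λ_2 = 12.7639.

Step 4 — unit eigenvector for λ_1: solve (Sigma - λ_1 I)v = 0. First row:
  (17 - 17.2361)·v_x + (-1)·v_y = 0, i.e. (-0.2361)·v_x + (-1)·v_y = 0,
  so v ∝ (b, λ_1 - a) = (-1, 0.2361); multiply by -1 so the first entry is positive: u = (1, -0.2361).
  ||u|| = √((1)² + (-0.2361)²) = √(1.0557) ≈ 1.0275,
  v_1 = u/||u|| ≈ (0.9732, -0.2298) (||v_1|| = 1).

λ_1 = 17.2361,  λ_2 = 12.7639;  v_1 ≈ (0.9732, -0.2298)


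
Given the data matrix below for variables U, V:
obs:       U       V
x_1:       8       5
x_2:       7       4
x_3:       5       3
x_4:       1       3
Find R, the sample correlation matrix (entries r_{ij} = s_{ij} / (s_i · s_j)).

Step 1 — column means:
  mean(U) = (8 + 7 + 5 + 1) / 4 = 21/4 = 5.25
  mean(V) = (5 + 4 + 3 + 3) / 4 = 15/4 = 3.75

Step 2 — sample variances and covariances s[i,j] = (1/(n-1)) · Σ_k (x_{k,i} - mean_i) · (x_{k,j} - mean_j), with n-1 = 3:
  s[U,U] = ((2.75)·(2.75) + (1.75)·(1.75) + (-0.25)·(-0.25) + (-4.25)·(-4.25)) / 3 = 28.75/3 = 9.5833
  s[U,V] = ((2.75)·(1.25) + (1.75)·(0.25) + (-0.25)·(-0.75) + (-4.25)·(-0.75)) / 3 = 7.25/3 = 2.4167
  s[V,V] = ((1.25)·(1.25) + (0.25)·(0.25) + (-0.75)·(-0.75) + (-0.75)·(-0.75)) / 3 = 2.75/3 = 0.9167
  Sample standard deviations s_i = √(s[i,i]):
  s(U) = √(9.5833) = 3.0957
  s(V) = √(0.9167) = 0.9574

Step 3 — r_{ij} = s_{ij} / (s_i · s_j):
  r[U,U] = 1 (diagonal).
  r[U,V] = 2.4167 / (3.0957 · 0.9574) = 2.4167 / 2.9639 = 0.8154
  r[V,V] = 1 (diagonal).

R is symmetric with unit diagonal. Assembling:

R = [[1, 0.8154],
 [0.8154, 1]]


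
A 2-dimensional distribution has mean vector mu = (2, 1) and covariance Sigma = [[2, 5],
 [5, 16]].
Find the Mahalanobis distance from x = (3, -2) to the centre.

Step 1 — centre the observation: (x - mu) = (1, -3).

Step 2 — invert Sigma. det(Sigma) = 2·16 - (5)² = 7.
  Sigma^{-1} = (1/det) · [[d, -b], [-b, a]] = [[2.2857, -0.7143],
 [-0.7143, 0.2857]].

Step 3 — form the quadratic (x - mu)^T · Sigma^{-1} · (x - mu):
  Sigma^{-1} · (x - mu) = (4.4286, -1.5714).
  (x - mu)^T · [Sigma^{-1} · (x - mu)] = (1)·(4.4286) + (-3)·(-1.5714) = 9.1429.

Step 4 — take square root: d = √(9.1429) ≈ 3.0237.

d(x, mu) = √(9.1429) ≈ 3.0237


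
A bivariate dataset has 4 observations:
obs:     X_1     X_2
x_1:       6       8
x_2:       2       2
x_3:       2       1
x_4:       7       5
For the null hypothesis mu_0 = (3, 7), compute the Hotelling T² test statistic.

Step 1 — sample mean vector:
  mean(X_1) = (6 + 2 + 2 + 7) / 4 = 17/4 = 4.25
  mean(X_2) = (8 + 2 + 1 + 5) / 4 = 16/4 = 4
  x̄ = (4.25, 4),  deviation x̄ - mu_0 = (4.25, 4) - (3, 7) = (1.25, -3).

Step 2 — sample covariance matrix, S[i,j] = (1/(n-1)) · Σ_k (x_{k,i} - mean_i) · (x_{k,j} - mean_j), divisor n-1 = 3:
  S[X_1,X_1] = ((1.75)·(1.75) + (-2.25)·(-2.25) + (-2.25)·(-2.25) + (2.75)·(2.75)) / 3 = 20.75/3 = 6.9167
  S[X_1,X_2] = ((1.75)·(4) + (-2.25)·(-2) + (-2.25)·(-3) + (2.75)·(1)) / 3 = 21/3 = 7
  S[X_2,X_2] = ((4)·(4) + (-2)·(-2) + (-3)·(-3) + (1)·(1)) / 3 = 30/3 = 10
  S = [[6.9167, 7],
 [7, 10]].

Step 3 — invert S. det(S) = 6.9167·10 - (7)² = 20.1667.
  S^{-1} = (1/det) · [[d, -b], [-b, a]] = [[0.4959, -0.3471],
 [-0.3471, 0.343]].

Step 4 — quadratic form (x̄ - mu_0)^T · S^{-1} · (x̄ - mu_0):
  S^{-1} · (x̄ - mu_0) = (1.6612, -1.4628),
  (x̄ - mu_0)^T · [...] = (1.25)·(1.6612) + (-3)·(-1.4628) = 6.4649.

Step 5 — scale by n: T² = 4 · 6.4649 = 25.8595.

T² ≈ 25.8595


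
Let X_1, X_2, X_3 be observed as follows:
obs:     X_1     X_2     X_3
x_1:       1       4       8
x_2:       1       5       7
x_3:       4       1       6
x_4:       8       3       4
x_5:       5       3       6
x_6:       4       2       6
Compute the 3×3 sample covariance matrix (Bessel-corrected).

Step 1 — column means:
  mean(X_1) = (1 + 1 + 4 + 8 + 5 + 4) / 6 = 23/6 = 3.8333
  mean(X_2) = (4 + 5 + 1 + 3 + 3 + 2) / 6 = 18/6 = 3
  mean(X_3) = (8 + 7 + 6 + 4 + 6 + 6) / 6 = 37/6 = 6.1667

Step 2 — sample covariance S[i,j] = (1/(n-1)) · Σ_k (x_{k,i} - mean_i) · (x_{k,j} - mean_j), with n-1 = 5.
  S[X_1,X_1] = ((-2.8333)·(-2.8333) + (-2.8333)·(-2.8333) + (0.1667)·(0.1667) + (4.1667)·(4.1667) + (1.1667)·(1.1667) + (0.1667)·(0.1667)) / 5 = 34.8333/5 = 6.9667
  S[X_1,X_2] = ((-2.8333)·(1) + (-2.8333)·(2) + (0.1667)·(-2) + (4.1667)·(0) + (1.1667)·(0) + (0.1667)·(-1)) / 5 = -9/5 = -1.8
  S[X_1,X_3] = ((-2.8333)·(1.8333) + (-2.8333)·(0.8333) + (0.1667)·(-0.1667) + (4.1667)·(-2.1667) + (1.1667)·(-0.1667) + (0.1667)·(-0.1667)) / 5 = -16.8333/5 = -3.3667
  S[X_2,X_2] = ((1)·(1) + (2)·(2) + (-2)·(-2) + (0)·(0) + (0)·(0) + (-1)·(-1)) / 5 = 10/5 = 2
  S[X_2,X_3] = ((1)·(1.8333) + (2)·(0.8333) + (-2)·(-0.1667) + (0)·(-2.1667) + (0)·(-0.1667) + (-1)·(-0.1667)) / 5 = 4/5 = 0.8
  S[X_3,X_3] = ((1.8333)·(1.8333) + (0.8333)·(0.8333) + (-0.1667)·(-0.1667) + (-2.1667)·(-2.1667) + (-0.1667)·(-0.1667) + (-0.1667)·(-0.1667)) / 5 = 8.8333/5 = 1.7667

S is symmetric (S[j,i] = S[i,j]). Assembling:

S = [[6.9667, -1.8, -3.3667],
 [-1.8, 2, 0.8],
 [-3.3667, 0.8, 1.7667]]


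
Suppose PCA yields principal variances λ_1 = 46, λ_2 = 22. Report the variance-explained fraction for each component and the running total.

Step 1 — total variance = trace(Sigma) = Σ λ_i = 46 + 22 = 68.

Step 2 — fraction explained by component i = λ_i / Σ λ:
  PC1: 46/68 = 0.6765
  PC2: 22/68 = 0.3235

Step 3 — cumulative fraction after k components = (λ_1 + ... + λ_k) / Σ λ:
  k = 1: 46/68 = 0.6765
  k = 2: (46 + 22)/68 = 68/68 = 1

Summary (fraction, with percent):

explained: PC1 0.6765 (67.65%), PC2 0.3235 (32.35%);  cumulative: 0.6765, 1


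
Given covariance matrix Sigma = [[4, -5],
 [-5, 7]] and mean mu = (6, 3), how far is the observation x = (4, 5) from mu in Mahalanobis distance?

Step 1 — centre the observation: (x - mu) = (-2, 2).

Step 2 — invert Sigma. det(Sigma) = 4·7 - (-5)² = 3.
  Sigma^{-1} = (1/det) · [[d, -b], [-b, a]] = [[2.3333, 1.6667],
 [1.6667, 1.3333]].

Step 3 — form the quadratic (x - mu)^T · Sigma^{-1} · (x - mu):
  Sigma^{-1} · (x - mu) = (-1.3333, -0.6667).
  (x - mu)^T · [Sigma^{-1} · (x - mu)] = (-2)·(-1.3333) + (2)·(-0.6667) = 1.3333.

Step 4 — take square root: d = √(1.3333) ≈ 1.1547.

d(x, mu) = √(1.3333) ≈ 1.1547


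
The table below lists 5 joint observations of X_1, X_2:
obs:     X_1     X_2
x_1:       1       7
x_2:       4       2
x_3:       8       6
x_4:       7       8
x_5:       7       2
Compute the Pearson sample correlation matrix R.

Step 1 — column means:
  mean(X_1) = (1 + 4 + 8 + 7 + 7) / 5 = 27/5 = 5.4
  mean(X_2) = (7 + 2 + 6 + 8 + 2) / 5 = 25/5 = 5

Step 2 — sample variances and covariances s[i,j] = (1/(n-1)) · Σ_k (x_{k,i} - mean_i) · (x_{k,j} - mean_j), with n-1 = 4:
  s[X_1,X_1] = ((-4.4)·(-4.4) + (-1.4)·(-1.4) + (2.6)·(2.6) + (1.6)·(1.6) + (1.6)·(1.6)) / 4 = 33.2/4 = 8.3
  s[X_1,X_2] = ((-4.4)·(2) + (-1.4)·(-3) + (2.6)·(1) + (1.6)·(3) + (1.6)·(-3)) / 4 = -2/4 = -0.5
  s[X_2,X_2] = ((2)·(2) + (-3)·(-3) + (1)·(1) + (3)·(3) + (-3)·(-3)) / 4 = 32/4 = 8
  Sample standard deviations s_i = √(s[i,i]):
  s(X_1) = √(8.3) = 2.881
  s(X_2) = √(8) = 2.8284

Step 3 — r_{ij} = s_{ij} / (s_i · s_j):
  r[X_1,X_1] = 1 (diagonal).
  r[X_1,X_2] = -0.5 / (2.881 · 2.8284) = -0.5 / 8.1486 = -0.0614
  r[X_2,X_2] = 1 (diagonal).

R is symmetric with unit diagonal. Assembling:

R = [[1, -0.0614],
 [-0.0614, 1]]


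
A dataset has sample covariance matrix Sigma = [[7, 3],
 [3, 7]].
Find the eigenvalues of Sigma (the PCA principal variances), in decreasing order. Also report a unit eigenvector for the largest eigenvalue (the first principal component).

Step 1 — characteristic polynomial of 2×2 Sigma:
  det(Sigma - λI) = λ² - trace · λ + det = 0.
  trace = 7 + 7 = 14, det = 7·7 - (3)² = 40.
Step 2 — discriminant:
  Δ = trace² - 4·det = 196 - 160 = 36.
Step 3 — eigenvalues:
  λ = (trace ± √Δ)/2 = (14 ± 6)/2,
  λ_1 = 10,  λ_2 = 4.

Step 4 — unit eigenvector for λ_1: solve (Sigma - λ_1 I)v = 0. First row:
  (7 - 10)·v_x + (3)·v_y = 0, i.e. (-3)·v_x + (3)·v_y = 0,
  so v ∝ (b, λ_1 - a) = (3, 3) = u.
  ||u|| = √((3)² + (3)²) = √(18) ≈ 4.2426,
  v_1 = u/||u|| ≈ (0.7071, 0.7071) (||v_1|| = 1).

λ_1 = 10,  λ_2 = 4;  v_1 ≈ (0.7071, 0.7071)


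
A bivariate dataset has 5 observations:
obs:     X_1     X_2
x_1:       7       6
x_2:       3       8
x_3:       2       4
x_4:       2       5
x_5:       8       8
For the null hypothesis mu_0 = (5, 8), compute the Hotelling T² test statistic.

Step 1 — sample mean vector:
  mean(X_1) = (7 + 3 + 2 + 2 + 8) / 5 = 22/5 = 4.4
  mean(X_2) = (6 + 8 + 4 + 5 + 8) / 5 = 31/5 = 6.2
  x̄ = (4.4, 6.2),  deviation x̄ - mu_0 = (4.4, 6.2) - (5, 8) = (-0.6, -1.8).

Step 2 — sample covariance matrix, S[i,j] = (1/(n-1)) · Σ_k (x_{k,i} - mean_i) · (x_{k,j} - mean_j), divisor n-1 = 4:
  S[X_1,X_1] = ((2.6)·(2.6) + (-1.4)·(-1.4) + (-2.4)·(-2.4) + (-2.4)·(-2.4) + (3.6)·(3.6)) / 4 = 33.2/4 = 8.3
  S[X_1,X_2] = ((2.6)·(-0.2) + (-1.4)·(1.8) + (-2.4)·(-2.2) + (-2.4)·(-1.2) + (3.6)·(1.8)) / 4 = 11.6/4 = 2.9
  S[X_2,X_2] = ((-0.2)·(-0.2) + (1.8)·(1.8) + (-2.2)·(-2.2) + (-1.2)·(-1.2) + (1.8)·(1.8)) / 4 = 12.8/4 = 3.2
  S = [[8.3, 2.9],
 [2.9, 3.2]].

Step 3 — invert S. det(S) = 8.3·3.2 - (2.9)² = 18.15.
  S^{-1} = (1/det) · [[d, -b], [-b, a]] = [[0.1763, -0.1598],
 [-0.1598, 0.4573]].

Step 4 — quadratic form (x̄ - mu_0)^T · S^{-1} · (x̄ - mu_0):
  S^{-1} · (x̄ - mu_0) = (0.1818, -0.7273),
  (x̄ - mu_0)^T · [...] = (-0.6)·(0.1818) + (-1.8)·(-0.7273) = 1.2.

Step 5 — scale by n: T² = 5 · 1.2 = 6.

T² ≈ 6


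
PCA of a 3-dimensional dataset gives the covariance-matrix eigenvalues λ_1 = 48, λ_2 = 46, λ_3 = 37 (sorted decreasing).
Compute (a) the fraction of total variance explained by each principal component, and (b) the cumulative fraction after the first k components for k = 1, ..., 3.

Step 1 — total variance = trace(Sigma) = Σ λ_i = 48 + 46 + 37 = 131.

Step 2 — fraction explained by component i = λ_i / Σ λ:
  PC1: 48/131 = 0.3664
  PC2: 46/131 = 0.3511
  PC3: 37/131 = 0.2824

Step 3 — cumulative fraction after k components = (λ_1 + ... + λ_k) / Σ λ:
  k = 1: 48/131 = 0.3664
  k = 2: (48 + 46)/131 = 94/131 = 0.7176
  k = 3: (48 + 46 + 37)/131 = 131/131 = 1

Summary (fraction, with percent):

explained: PC1 0.3664 (36.64%), PC2 0.3511 (35.11%), PC3 0.2824 (28.24%);  cumulative: 0.3664, 0.7176, 1


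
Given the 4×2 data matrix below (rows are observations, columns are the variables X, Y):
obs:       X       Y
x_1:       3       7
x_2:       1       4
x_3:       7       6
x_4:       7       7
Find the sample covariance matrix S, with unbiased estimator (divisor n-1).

Step 1 — column means:
  mean(X) = (3 + 1 + 7 + 7) / 4 = 18/4 = 4.5
  mean(Y) = (7 + 4 + 6 + 7) / 4 = 24/4 = 6

Step 2 — sample covariance S[i,j] = (1/(n-1)) · Σ_k (x_{k,i} - mean_i) · (x_{k,j} - mean_j), with n-1 = 3.
  S[X,X] = ((-1.5)·(-1.5) + (-3.5)·(-3.5) + (2.5)·(2.5) + (2.5)·(2.5)) / 3 = 27/3 = 9
  S[X,Y] = ((-1.5)·(1) + (-3.5)·(-2) + (2.5)·(0) + (2.5)·(1)) / 3 = 8/3 = 2.6667
  S[Y,Y] = ((1)·(1) + (-2)·(-2) + (0)·(0) + (1)·(1)) / 3 = 6/3 = 2

S is symmetric (S[j,i] = S[i,j]). Assembling:

S = [[9, 2.6667],
 [2.6667, 2]]


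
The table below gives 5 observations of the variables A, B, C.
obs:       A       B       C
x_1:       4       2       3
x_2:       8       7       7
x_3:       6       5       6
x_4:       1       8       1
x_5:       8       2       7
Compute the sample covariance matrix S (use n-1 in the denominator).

Step 1 — column means:
  mean(A) = (4 + 8 + 6 + 1 + 8) / 5 = 27/5 = 5.4
  mean(B) = (2 + 7 + 5 + 8 + 2) / 5 = 24/5 = 4.8
  mean(C) = (3 + 7 + 6 + 1 + 7) / 5 = 24/5 = 4.8

Step 2 — sample covariance S[i,j] = (1/(n-1)) · Σ_k (x_{k,i} - mean_i) · (x_{k,j} - mean_j), with n-1 = 4.
  S[A,A] = ((-1.4)·(-1.4) + (2.6)·(2.6) + (0.6)·(0.6) + (-4.4)·(-4.4) + (2.6)·(2.6)) / 4 = 35.2/4 = 8.8
  S[A,B] = ((-1.4)·(-2.8) + (2.6)·(2.2) + (0.6)·(0.2) + (-4.4)·(3.2) + (2.6)·(-2.8)) / 4 = -11.6/4 = -2.9
  S[A,C] = ((-1.4)·(-1.8) + (2.6)·(2.2) + (0.6)·(1.2) + (-4.4)·(-3.8) + (2.6)·(2.2)) / 4 = 31.4/4 = 7.85
  S[B,B] = ((-2.8)·(-2.8) + (2.2)·(2.2) + (0.2)·(0.2) + (3.2)·(3.2) + (-2.8)·(-2.8)) / 4 = 30.8/4 = 7.7
  S[B,C] = ((-2.8)·(-1.8) + (2.2)·(2.2) + (0.2)·(1.2) + (3.2)·(-3.8) + (-2.8)·(2.2)) / 4 = -8.2/4 = -2.05
  S[C,C] = ((-1.8)·(-1.8) + (2.2)·(2.2) + (1.2)·(1.2) + (-3.8)·(-3.8) + (2.2)·(2.2)) / 4 = 28.8/4 = 7.2

S is symmetric (S[j,i] = S[i,j]). Assembling:

S = [[8.8, -2.9, 7.85],
 [-2.9, 7.7, -2.05],
 [7.85, -2.05, 7.2]]


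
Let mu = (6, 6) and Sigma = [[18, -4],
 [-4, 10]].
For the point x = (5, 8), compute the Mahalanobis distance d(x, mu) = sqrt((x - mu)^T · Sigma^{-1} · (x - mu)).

Step 1 — centre the observation: (x - mu) = (-1, 2).

Step 2 — invert Sigma. det(Sigma) = 18·10 - (-4)² = 164.
  Sigma^{-1} = (1/det) · [[d, -b], [-b, a]] = [[0.061, 0.0244],
 [0.0244, 0.1098]].

Step 3 — form the quadratic (x - mu)^T · Sigma^{-1} · (x - mu):
  Sigma^{-1} · (x - mu) = (-0.0122, 0.1951).
  (x - mu)^T · [Sigma^{-1} · (x - mu)] = (-1)·(-0.0122) + (2)·(0.1951) = 0.4024.

Step 4 — take square root: d = √(0.4024) ≈ 0.6344.

d(x, mu) = √(0.4024) ≈ 0.6344


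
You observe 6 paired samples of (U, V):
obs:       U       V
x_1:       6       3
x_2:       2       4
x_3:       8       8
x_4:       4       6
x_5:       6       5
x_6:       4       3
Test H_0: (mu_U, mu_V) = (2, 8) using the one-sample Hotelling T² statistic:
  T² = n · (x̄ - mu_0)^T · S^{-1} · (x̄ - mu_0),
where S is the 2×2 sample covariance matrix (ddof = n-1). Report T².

Step 1 — sample mean vector:
  mean(U) = (6 + 2 + 8 + 4 + 6 + 4) / 6 = 30/6 = 5
  mean(V) = (3 + 4 + 8 + 6 + 5 + 3) / 6 = 29/6 = 4.8333
  x̄ = (5, 4.8333),  deviation x̄ - mu_0 = (5, 4.8333) - (2, 8) = (3, -3.1667).

Step 2 — sample covariance matrix, S[i,j] = (1/(n-1)) · Σ_k (x_{k,i} - mean_i) · (x_{k,j} - mean_j), divisor n-1 = 5:
  S[U,U] = ((1)·(1) + (-3)·(-3) + (3)·(3) + (-1)·(-1) + (1)·(1) + (-1)·(-1)) / 5 = 22/5 = 4.4
  S[U,V] = ((1)·(-1.8333) + (-3)·(-0.8333) + (3)·(3.1667) + (-1)·(1.1667) + (1)·(0.1667) + (-1)·(-1.8333)) / 5 = 11/5 = 2.2
  S[V,V] = ((-1.8333)·(-1.8333) + (-0.8333)·(-0.8333) + (3.1667)·(3.1667) + (1.1667)·(1.1667) + (0.1667)·(0.1667) + (-1.8333)·(-1.8333)) / 5 = 18.8333/5 = 3.7667
  S = [[4.4, 2.2],
 [2.2, 3.7667]].

Step 3 — invert S. det(S) = 4.4·3.7667 - (2.2)² = 11.7333.
  S^{-1} = (1/det) · [[d, -b], [-b, a]] = [[0.321, -0.1875],
 [-0.1875, 0.375]].

Step 4 — quadratic form (x̄ - mu_0)^T · S^{-1} · (x̄ - mu_0):
  S^{-1} · (x̄ - mu_0) = (1.5568, -1.75),
  (x̄ - mu_0)^T · [...] = (3)·(1.5568) + (-3.1667)·(-1.75) = 10.2121.

Step 5 — scale by n: T² = 6 · 10.2121 = 61.2727.

T² ≈ 61.2727


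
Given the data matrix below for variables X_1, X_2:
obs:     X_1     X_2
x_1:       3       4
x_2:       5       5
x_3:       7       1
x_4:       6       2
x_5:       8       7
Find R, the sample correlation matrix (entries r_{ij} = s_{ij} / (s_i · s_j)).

Step 1 — column means:
  mean(X_1) = (3 + 5 + 7 + 6 + 8) / 5 = 29/5 = 5.8
  mean(X_2) = (4 + 5 + 1 + 2 + 7) / 5 = 19/5 = 3.8

Step 2 — sample variances and covariances s[i,j] = (1/(n-1)) · Σ_k (x_{k,i} - mean_i) · (x_{k,j} - mean_j), with n-1 = 4:
  s[X_1,X_1] = ((-2.8)·(-2.8) + (-0.8)·(-0.8) + (1.2)·(1.2) + (0.2)·(0.2) + (2.2)·(2.2)) / 4 = 14.8/4 = 3.7
  s[X_1,X_2] = ((-2.8)·(0.2) + (-0.8)·(1.2) + (1.2)·(-2.8) + (0.2)·(-1.8) + (2.2)·(3.2)) / 4 = 1.8/4 = 0.45
  s[X_2,X_2] = ((0.2)·(0.2) + (1.2)·(1.2) + (-2.8)·(-2.8) + (-1.8)·(-1.8) + (3.2)·(3.2)) / 4 = 22.8/4 = 5.7
  Sample standard deviations s_i = √(s[i,i]):
  s(X_1) = √(3.7) = 1.9235
  s(X_2) = √(5.7) = 2.3875

Step 3 — r_{ij} = s_{ij} / (s_i · s_j):
  r[X_1,X_1] = 1 (diagonal).
  r[X_1,X_2] = 0.45 / (1.9235 · 2.3875) = 0.45 / 4.5924 = 0.098
  r[X_2,X_2] = 1 (diagonal).

R is symmetric with unit diagonal. Assembling:

R = [[1, 0.098],
 [0.098, 1]]


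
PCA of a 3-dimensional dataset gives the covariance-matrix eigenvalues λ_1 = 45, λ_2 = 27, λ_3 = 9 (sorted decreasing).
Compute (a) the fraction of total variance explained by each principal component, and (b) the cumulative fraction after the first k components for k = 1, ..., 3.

Step 1 — total variance = trace(Sigma) = Σ λ_i = 45 + 27 + 9 = 81.

Step 2 — fraction explained by component i = λ_i / Σ λ:
  PC1: 45/81 = 0.5556
  PC2: 27/81 = 0.3333
  PC3: 9/81 = 0.1111

Step 3 — cumulative fraction after k components = (λ_1 + ... + λ_k) / Σ λ:
  k = 1: 45/81 = 0.5556
  k = 2: (45 + 27)/81 = 72/81 = 0.8889
  k = 3: (45 + 27 + 9)/81 = 81/81 = 1

Summary (fraction, with percent):

explained: PC1 0.5556 (55.56%), PC2 0.3333 (33.33%), PC3 0.1111 (11.11%);  cumulative: 0.5556, 0.8889, 1


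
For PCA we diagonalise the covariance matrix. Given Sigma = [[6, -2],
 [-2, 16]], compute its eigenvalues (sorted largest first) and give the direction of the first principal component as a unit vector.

Step 1 — characteristic polynomial of 2×2 Sigma:
  det(Sigma - λI) = λ² - trace · λ + det = 0.
  trace = 6 + 16 = 22, det = 6·16 - (-2)² = 92.
Step 2 — discriminant:
  Δ = trace² - 4·det = 484 - 368 = 116.
Step 3 — eigenvalues:
  λ = (trace ± √Δ)/2 = (22 ± 10.7703)/2,
  λ_1 = 16.3852,  λ_2 = 5.6148.

Step 4 — unit eigenvector for λ_1: solve (Sigma - λ_1 I)v = 0. First row:
  (6 - 16.3852)·v_x + (-2)·v_y = 0, i.e. (-10.3852)·v_x + (-2)·v_y = 0,
  so v ∝ (b, λ_1 - a) = (-2, 10.3852); multiply by -1 so the first entry is positive: u = (2, -10.3852).
  ||u|| = √((2)² + (-10.3852)²) = √(111.8516) ≈ 10.576,
  v_1 = u/||u|| ≈ (0.1891, -0.982) (||v_1|| = 1).

λ_1 = 16.3852,  λ_2 = 5.6148;  v_1 ≈ (0.1891, -0.982)


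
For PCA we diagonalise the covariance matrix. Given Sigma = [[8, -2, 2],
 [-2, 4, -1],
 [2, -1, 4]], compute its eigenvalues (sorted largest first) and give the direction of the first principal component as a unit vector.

Step 1 — characteristic polynomial p(λ) = det(λI - Sigma) = λ³ - tr·λ² + c_1·λ - det, where tr = trace, c_1 = sum of the principal 2×2 minors, det = det(Sigma):
  tr = 8 + 4 + 4 = 16,
  c_1 = (8·4 - (-2)²) + (8·4 - (2)²) + (4·4 - (-1)²) = 28 + 28 + 15 = 71,
  det = 8·(4·4 - (-1)²) - (-2)·((-2)·4 - (-1)·(2)) + (2)·((-2)·(-1) - 4·(2)) = 8·(15) - (-2)·(-6) + (2)·(-6) = 96.
  So p(λ) = λ³ - 16λ² + 71λ - 96.
Step 2 — look for an integer root (rational root theorem: any rational root is an integer divisor of 96). Testing λ = 3:
  p(3) = 27 - 144 + 213 - 96 = 0  ✓
  Dividing out (λ - 3): p(λ) = (λ - 3)(λ² - 13λ + 32).
Step 3 — remaining eigenvalues from the quadratic λ² - 13λ + 32 = 0:
  Δ = 13² - 4·32 = 169 - 128 = 41,  λ = (13 ± √41)/2 = (13 ± 6.4031)/2 ≈ 9.7016 or 3.2984.
  Sorted: λ_1 = 9.7016,  λ_2 = 3.2984,  λ_3 = 3  (check: sum = 16 = tr ✓).

Step 4 — unit eigenvector for λ_1 ≈ 9.7016: v spans the null space of (Sigma - λ_1 I), whose rows are
  r_1 = (-1.7016, -2, 2),  r_2 = (-2, -5.7016, -1),  r_3 = (2, -1, -5.7016).
  v is orthogonal to every row, so take v ∝ r_1 × r_2 = ((-2)·(-1) - (2)·(-5.7016), (2)·(-2) - (-1.7016)·(-1), (-1.7016)·(-5.7016) - (-2)·(-2)) ≈ (13.4031, -5.7016, 5.7016).
  Let u = (13.4031, -5.7016, 5.7016).
  ||u|| = √((13.4031)² + (-5.7016)² + (5.7016)²) = √(244.6594) ≈ 15.6416,  v_1 = u/||u|| ≈ (0.8569, -0.3645, 0.3645) (||v_1|| = 1).

λ_1 = 9.7016,  λ_2 = 3.2984,  λ_3 = 3;  v_1 ≈ (0.8569, -0.3645, 0.3645)


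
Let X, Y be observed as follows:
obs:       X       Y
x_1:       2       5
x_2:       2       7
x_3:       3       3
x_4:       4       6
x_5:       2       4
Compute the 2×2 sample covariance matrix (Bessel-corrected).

Step 1 — column means:
  mean(X) = (2 + 2 + 3 + 4 + 2) / 5 = 13/5 = 2.6
  mean(Y) = (5 + 7 + 3 + 6 + 4) / 5 = 25/5 = 5

Step 2 — sample covariance S[i,j] = (1/(n-1)) · Σ_k (x_{k,i} - mean_i) · (x_{k,j} - mean_j), with n-1 = 4.
  S[X,X] = ((-0.6)·(-0.6) + (-0.6)·(-0.6) + (0.4)·(0.4) + (1.4)·(1.4) + (-0.6)·(-0.6)) / 4 = 3.2/4 = 0.8
  S[X,Y] = ((-0.6)·(0) + (-0.6)·(2) + (0.4)·(-2) + (1.4)·(1) + (-0.6)·(-1)) / 4 = 0/4 = 0
  S[Y,Y] = ((0)·(0) + (2)·(2) + (-2)·(-2) + (1)·(1) + (-1)·(-1)) / 4 = 10/4 = 2.5

S is symmetric (S[j,i] = S[i,j]). Assembling:

S = [[0.8, 0],
 [0, 2.5]]


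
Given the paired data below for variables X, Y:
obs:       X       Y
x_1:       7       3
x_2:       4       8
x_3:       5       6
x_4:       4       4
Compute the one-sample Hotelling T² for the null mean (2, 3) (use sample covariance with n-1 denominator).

Step 1 — sample mean vector:
  mean(X) = (7 + 4 + 5 + 4) / 4 = 20/4 = 5
  mean(Y) = (3 + 8 + 6 + 4) / 4 = 21/4 = 5.25
  x̄ = (5, 5.25),  deviation x̄ - mu_0 = (5, 5.25) - (2, 3) = (3, 2.25).

Step 2 — sample covariance matrix, S[i,j] = (1/(n-1)) · Σ_k (x_{k,i} - mean_i) · (x_{k,j} - mean_j), divisor n-1 = 3:
  S[X,X] = ((2)·(2) + (-1)·(-1) + (0)·(0) + (-1)·(-1)) / 3 = 6/3 = 2
  S[X,Y] = ((2)·(-2.25) + (-1)·(2.75) + (0)·(0.75) + (-1)·(-1.25)) / 3 = -6/3 = -2
  S[Y,Y] = ((-2.25)·(-2.25) + (2.75)·(2.75) + (0.75)·(0.75) + (-1.25)·(-1.25)) / 3 = 14.75/3 = 4.9167
  S = [[2, -2],
 [-2, 4.9167]].

Step 3 — invert S. det(S) = 2·4.9167 - (-2)² = 5.8333.
  S^{-1} = (1/det) · [[d, -b], [-b, a]] = [[0.8429, 0.3429],
 [0.3429, 0.3429]].

Step 4 — quadratic form (x̄ - mu_0)^T · S^{-1} · (x̄ - mu_0):
  S^{-1} · (x̄ - mu_0) = (3.3, 1.8),
  (x̄ - mu_0)^T · [...] = (3)·(3.3) + (2.25)·(1.8) = 13.95.

Step 5 — scale by n: T² = 4 · 13.95 = 55.8.

T² ≈ 55.8


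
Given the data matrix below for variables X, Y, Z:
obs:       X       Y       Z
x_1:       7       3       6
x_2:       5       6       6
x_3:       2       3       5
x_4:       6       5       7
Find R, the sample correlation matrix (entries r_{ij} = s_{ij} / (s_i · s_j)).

Step 1 — column means:
  mean(X) = (7 + 5 + 2 + 6) / 4 = 20/4 = 5
  mean(Y) = (3 + 6 + 3 + 5) / 4 = 17/4 = 4.25
  mean(Z) = (6 + 6 + 5 + 7) / 4 = 24/4 = 6

Step 2 — sample variances and covariances s[i,j] = (1/(n-1)) · Σ_k (x_{k,i} - mean_i) · (x_{k,j} - mean_j), with n-1 = 3:
  s[X,X] = ((2)·(2) + (0)·(0) + (-3)·(-3) + (1)·(1)) / 3 = 14/3 = 4.6667
  s[X,Y] = ((2)·(-1.25) + (0)·(1.75) + (-3)·(-1.25) + (1)·(0.75)) / 3 = 2/3 = 0.6667
  s[X,Z] = ((2)·(0) + (0)·(0) + (-3)·(-1) + (1)·(1)) / 3 = 4/3 = 1.3333
  s[Y,Y] = ((-1.25)·(-1.25) + (1.75)·(1.75) + (-1.25)·(-1.25) + (0.75)·(0.75)) / 3 = 6.75/3 = 2.25
  s[Y,Z] = ((-1.25)·(0) + (1.75)·(0) + (-1.25)·(-1) + (0.75)·(1)) / 3 = 2/3 = 0.6667
  s[Z,Z] = ((0)·(0) + (0)·(0) + (-1)·(-1) + (1)·(1)) / 3 = 2/3 = 0.6667
  Sample standard deviations s_i = √(s[i,i]):
  s(X) = √(4.6667) = 2.1602
  s(Y) = √(2.25) = 1.5
  s(Z) = √(0.6667) = 0.8165

Step 3 — r_{ij} = s_{ij} / (s_i · s_j):
  r[X,X] = 1 (diagonal).
  r[X,Y] = 0.6667 / (2.1602 · 1.5) = 0.6667 / 3.2404 = 0.2057
  r[X,Z] = 1.3333 / (2.1602 · 0.8165) = 1.3333 / 1.7638 = 0.7559
  r[Y,Y] = 1 (diagonal).
  r[Y,Z] = 0.6667 / (1.5 · 0.8165) = 0.6667 / 1.2247 = 0.5443
  r[Z,Z] = 1 (diagonal).

R is symmetric with unit diagonal. Assembling:

R = [[1, 0.2057, 0.7559],
 [0.2057, 1, 0.5443],
 [0.7559, 0.5443, 1]]


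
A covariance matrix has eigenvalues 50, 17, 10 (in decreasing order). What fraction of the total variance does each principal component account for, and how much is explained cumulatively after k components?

Step 1 — total variance = trace(Sigma) = Σ λ_i = 50 + 17 + 10 = 77.

Step 2 — fraction explained by component i = λ_i / Σ λ:
  PC1: 50/77 = 0.6494
  PC2: 17/77 = 0.2208
  PC3: 10/77 = 0.1299

Step 3 — cumulative fraction after k components = (λ_1 + ... + λ_k) / Σ λ:
  k = 1: 50/77 = 0.6494
  k = 2: (50 + 17)/77 = 67/77 = 0.8701
  k = 3: (50 + 17 + 10)/77 = 77/77 = 1

Summary (fraction, with percent):

explained: PC1 0.6494 (64.94%), PC2 0.2208 (22.08%), PC3 0.1299 (12.99%);  cumulative: 0.6494, 0.8701, 1


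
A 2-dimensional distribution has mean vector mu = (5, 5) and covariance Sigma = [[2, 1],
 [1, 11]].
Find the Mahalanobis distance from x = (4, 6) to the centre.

Step 1 — centre the observation: (x - mu) = (-1, 1).

Step 2 — invert Sigma. det(Sigma) = 2·11 - (1)² = 21.
  Sigma^{-1} = (1/det) · [[d, -b], [-b, a]] = [[0.5238, -0.0476],
 [-0.0476, 0.0952]].

Step 3 — form the quadratic (x - mu)^T · Sigma^{-1} · (x - mu):
  Sigma^{-1} · (x - mu) = (-0.5714, 0.1429).
  (x - mu)^T · [Sigma^{-1} · (x - mu)] = (-1)·(-0.5714) + (1)·(0.1429) = 0.7143.

Step 4 — take square root: d = √(0.7143) ≈ 0.8452.

d(x, mu) = √(0.7143) ≈ 0.8452


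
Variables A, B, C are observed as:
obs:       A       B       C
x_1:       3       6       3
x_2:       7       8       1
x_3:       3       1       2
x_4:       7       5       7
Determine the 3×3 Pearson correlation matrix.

Step 1 — column means:
  mean(A) = (3 + 7 + 3 + 7) / 4 = 20/4 = 5
  mean(B) = (6 + 8 + 1 + 5) / 4 = 20/4 = 5
  mean(C) = (3 + 1 + 2 + 7) / 4 = 13/4 = 3.25

Step 2 — sample variances and covariances s[i,j] = (1/(n-1)) · Σ_k (x_{k,i} - mean_i) · (x_{k,j} - mean_j), with n-1 = 3:
  s[A,A] = ((-2)·(-2) + (2)·(2) + (-2)·(-2) + (2)·(2)) / 3 = 16/3 = 5.3333
  s[A,B] = ((-2)·(1) + (2)·(3) + (-2)·(-4) + (2)·(0)) / 3 = 12/3 = 4
  s[A,C] = ((-2)·(-0.25) + (2)·(-2.25) + (-2)·(-1.25) + (2)·(3.75)) / 3 = 6/3 = 2
  s[B,B] = ((1)·(1) + (3)·(3) + (-4)·(-4) + (0)·(0)) / 3 = 26/3 = 8.6667
  s[B,C] = ((1)·(-0.25) + (3)·(-2.25) + (-4)·(-1.25) + (0)·(3.75)) / 3 = -2/3 = -0.6667
  s[C,C] = ((-0.25)·(-0.25) + (-2.25)·(-2.25) + (-1.25)·(-1.25) + (3.75)·(3.75)) / 3 = 20.75/3 = 6.9167
  Sample standard deviations s_i = √(s[i,i]):
  s(A) = √(5.3333) = 2.3094
  s(B) = √(8.6667) = 2.9439
  s(C) = √(6.9167) = 2.63

Step 3 — r_{ij} = s_{ij} / (s_i · s_j):
  r[A,A] = 1 (diagonal).
  r[A,B] = 4 / (2.3094 · 2.9439) = 4 / 6.7987 = 0.5883
  r[A,C] = 2 / (2.3094 · 2.63) = 2 / 6.0736 = 0.3293
  r[B,B] = 1 (diagonal).
  r[B,C] = -0.6667 / (2.9439 · 2.63) = -0.6667 / 7.7424 = -0.0861
  r[C,C] = 1 (diagonal).

R is symmetric with unit diagonal. Assembling:

R = [[1, 0.5883, 0.3293],
 [0.5883, 1, -0.0861],
 [0.3293, -0.0861, 1]]


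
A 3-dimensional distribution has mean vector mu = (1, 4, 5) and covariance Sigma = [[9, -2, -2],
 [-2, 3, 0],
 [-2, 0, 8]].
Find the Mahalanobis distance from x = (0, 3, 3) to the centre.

Step 1 — centre the observation: (x - mu) = (-1, -1, -2).

Step 2 — invert Sigma (cofactor / det for 3×3, or solve directly):
  Sigma^{-1} = [[0.1395, 0.093, 0.0349],
 [0.093, 0.3953, 0.0233],
 [0.0349, 0.0233, 0.1337]].

Step 3 — form the quadratic (x - mu)^T · Sigma^{-1} · (x - mu):
  Sigma^{-1} · (x - mu) = (-0.3023, -0.5349, -0.3256).
  (x - mu)^T · [Sigma^{-1} · (x - mu)] = (-1)·(-0.3023) + (-1)·(-0.5349) + (-2)·(-0.3256) = 1.4884.

Step 4 — take square root: d = √(1.4884) ≈ 1.22.

d(x, mu) = √(1.4884) ≈ 1.22


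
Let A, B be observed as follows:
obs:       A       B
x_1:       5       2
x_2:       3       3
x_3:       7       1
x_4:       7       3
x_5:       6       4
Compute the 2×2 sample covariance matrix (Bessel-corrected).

Step 1 — column means:
  mean(A) = (5 + 3 + 7 + 7 + 6) / 5 = 28/5 = 5.6
  mean(B) = (2 + 3 + 1 + 3 + 4) / 5 = 13/5 = 2.6

Step 2 — sample covariance S[i,j] = (1/(n-1)) · Σ_k (x_{k,i} - mean_i) · (x_{k,j} - mean_j), with n-1 = 4.
  S[A,A] = ((-0.6)·(-0.6) + (-2.6)·(-2.6) + (1.4)·(1.4) + (1.4)·(1.4) + (0.4)·(0.4)) / 4 = 11.2/4 = 2.8
  S[A,B] = ((-0.6)·(-0.6) + (-2.6)·(0.4) + (1.4)·(-1.6) + (1.4)·(0.4) + (0.4)·(1.4)) / 4 = -1.8/4 = -0.45
  S[B,B] = ((-0.6)·(-0.6) + (0.4)·(0.4) + (-1.6)·(-1.6) + (0.4)·(0.4) + (1.4)·(1.4)) / 4 = 5.2/4 = 1.3

S is symmetric (S[j,i] = S[i,j]). Assembling:

S = [[2.8, -0.45],
 [-0.45, 1.3]]


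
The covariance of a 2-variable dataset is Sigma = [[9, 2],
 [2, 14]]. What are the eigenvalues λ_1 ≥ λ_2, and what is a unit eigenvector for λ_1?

Step 1 — characteristic polynomial of 2×2 Sigma:
  det(Sigma - λI) = λ² - trace · λ + det = 0.
  trace = 9 + 14 = 23, det = 9·14 - (2)² = 122.
Step 2 — discriminant:
  Δ = trace² - 4·det = 529 - 488 = 41.
Step 3 — eigenvalues:
  λ = (trace ± √Δ)/2 = (23 ± 6.4031)/2,
  λ_1 = 14.7016,  λ_2 = 8.2984.

Step 4 — unit eigenvector for λ_1: solve (Sigma - λ_1 I)v = 0. First row:
  (9 - 14.7016)·v_x + (2)·v_y = 0, i.e. (-5.7016)·v_x + (2)·v_y = 0,
  so v ∝ (b, λ_1 - a) = (2, 5.7016) = u.
  ||u|| = √((2)² + (5.7016)²) = √(36.5078) ≈ 6.0422,
  v_1 = u/||u|| ≈ (0.331, 0.9436) (||v_1|| = 1).

λ_1 = 14.7016,  λ_2 = 8.2984;  v_1 ≈ (0.331, 0.9436)


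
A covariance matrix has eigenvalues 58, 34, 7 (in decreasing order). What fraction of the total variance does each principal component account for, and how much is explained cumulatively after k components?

Step 1 — total variance = trace(Sigma) = Σ λ_i = 58 + 34 + 7 = 99.

Step 2 — fraction explained by component i = λ_i / Σ λ:
  PC1: 58/99 = 0.5859
  PC2: 34/99 = 0.3434
  PC3: 7/99 = 0.0707

Step 3 — cumulative fraction after k components = (λ_1 + ... + λ_k) / Σ λ:
  k = 1: 58/99 = 0.5859
  k = 2: (58 + 34)/99 = 92/99 = 0.9293
  k = 3: (58 + 34 + 7)/99 = 99/99 = 1

Summary (fraction, with percent):

explained: PC1 0.5859 (58.59%), PC2 0.3434 (34.34%), PC3 0.0707 (7.07%);  cumulative: 0.5859, 0.9293, 1


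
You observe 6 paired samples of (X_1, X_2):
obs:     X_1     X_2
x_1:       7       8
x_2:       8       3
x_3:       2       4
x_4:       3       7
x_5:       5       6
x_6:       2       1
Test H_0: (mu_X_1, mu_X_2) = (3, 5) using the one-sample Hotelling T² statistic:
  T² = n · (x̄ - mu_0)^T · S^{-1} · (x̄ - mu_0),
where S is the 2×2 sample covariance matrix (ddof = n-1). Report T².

Step 1 — sample mean vector:
  mean(X_1) = (7 + 8 + 2 + 3 + 5 + 2) / 6 = 27/6 = 4.5
  mean(X_2) = (8 + 3 + 4 + 7 + 6 + 1) / 6 = 29/6 = 4.8333
  x̄ = (4.5, 4.8333),  deviation x̄ - mu_0 = (4.5, 4.8333) - (3, 5) = (1.5, -0.1667).

Step 2 — sample covariance matrix, S[i,j] = (1/(n-1)) · Σ_k (x_{k,i} - mean_i) · (x_{k,j} - mean_j), divisor n-1 = 5:
  S[X_1,X_1] = ((2.5)·(2.5) + (3.5)·(3.5) + (-2.5)·(-2.5) + (-1.5)·(-1.5) + (0.5)·(0.5) + (-2.5)·(-2.5)) / 5 = 33.5/5 = 6.7
  S[X_1,X_2] = ((2.5)·(3.1667) + (3.5)·(-1.8333) + (-2.5)·(-0.8333) + (-1.5)·(2.1667) + (0.5)·(1.1667) + (-2.5)·(-3.8333)) / 5 = 10.5/5 = 2.1
  S[X_2,X_2] = ((3.1667)·(3.1667) + (-1.8333)·(-1.8333) + (-0.8333)·(-0.8333) + (2.1667)·(2.1667) + (1.1667)·(1.1667) + (-3.8333)·(-3.8333)) / 5 = 34.8333/5 = 6.9667
  S = [[6.7, 2.1],
 [2.1, 6.9667]].

Step 3 — invert S. det(S) = 6.7·6.9667 - (2.1)² = 42.2667.
  S^{-1} = (1/det) · [[d, -b], [-b, a]] = [[0.1648, -0.0497],
 [-0.0497, 0.1585]].

Step 4 — quadratic form (x̄ - mu_0)^T · S^{-1} · (x̄ - mu_0):
  S^{-1} · (x̄ - mu_0) = (0.2555, -0.1009),
  (x̄ - mu_0)^T · [...] = (1.5)·(0.2555) + (-0.1667)·(-0.1009) = 0.4001.

Step 5 — scale by n: T² = 6 · 0.4001 = 2.4006.

T² ≈ 2.4006


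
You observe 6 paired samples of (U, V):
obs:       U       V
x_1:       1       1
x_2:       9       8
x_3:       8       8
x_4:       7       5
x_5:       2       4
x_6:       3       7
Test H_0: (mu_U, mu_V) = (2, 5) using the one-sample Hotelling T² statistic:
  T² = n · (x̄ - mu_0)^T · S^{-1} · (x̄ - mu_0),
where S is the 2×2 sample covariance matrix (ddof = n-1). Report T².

Step 1 — sample mean vector:
  mean(U) = (1 + 9 + 8 + 7 + 2 + 3) / 6 = 30/6 = 5
  mean(V) = (1 + 8 + 8 + 5 + 4 + 7) / 6 = 33/6 = 5.5
  x̄ = (5, 5.5),  deviation x̄ - mu_0 = (5, 5.5) - (2, 5) = (3, 0.5).

Step 2 — sample covariance matrix, S[i,j] = (1/(n-1)) · Σ_k (x_{k,i} - mean_i) · (x_{k,j} - mean_j), divisor n-1 = 5:
  S[U,U] = ((-4)·(-4) + (4)·(4) + (3)·(3) + (2)·(2) + (-3)·(-3) + (-2)·(-2)) / 5 = 58/5 = 11.6
  S[U,V] = ((-4)·(-4.5) + (4)·(2.5) + (3)·(2.5) + (2)·(-0.5) + (-3)·(-1.5) + (-2)·(1.5)) / 5 = 36/5 = 7.2
  S[V,V] = ((-4.5)·(-4.5) + (2.5)·(2.5) + (2.5)·(2.5) + (-0.5)·(-0.5) + (-1.5)·(-1.5) + (1.5)·(1.5)) / 5 = 37.5/5 = 7.5
  S = [[11.6, 7.2],
 [7.2, 7.5]].

Step 3 — invert S. det(S) = 11.6·7.5 - (7.2)² = 35.16.
  S^{-1} = (1/det) · [[d, -b], [-b, a]] = [[0.2133, -0.2048],
 [-0.2048, 0.3299]].

Step 4 — quadratic form (x̄ - mu_0)^T · S^{-1} · (x̄ - mu_0):
  S^{-1} · (x̄ - mu_0) = (0.5375, -0.4494),
  (x̄ - mu_0)^T · [...] = (3)·(0.5375) + (0.5)·(-0.4494) = 1.3879.

Step 5 — scale by n: T² = 6 · 1.3879 = 8.3276.

T² ≈ 8.3276


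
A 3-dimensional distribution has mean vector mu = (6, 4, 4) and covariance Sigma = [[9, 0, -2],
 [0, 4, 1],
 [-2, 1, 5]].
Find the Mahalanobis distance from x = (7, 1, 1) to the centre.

Step 1 — centre the observation: (x - mu) = (1, -3, -3).

Step 2 — invert Sigma (cofactor / det for 3×3, or solve directly):
  Sigma^{-1} = [[0.1226, -0.0129, 0.0516],
 [-0.0129, 0.2645, -0.0581],
 [0.0516, -0.0581, 0.2323]].

Step 3 — form the quadratic (x - mu)^T · Sigma^{-1} · (x - mu):
  Sigma^{-1} · (x - mu) = (0.0065, -0.6323, -0.471).
  (x - mu)^T · [Sigma^{-1} · (x - mu)] = (1)·(0.0065) + (-3)·(-0.6323) + (-3)·(-0.471) = 3.3161.

Step 4 — take square root: d = √(3.3161) ≈ 1.821.

d(x, mu) = √(3.3161) ≈ 1.821


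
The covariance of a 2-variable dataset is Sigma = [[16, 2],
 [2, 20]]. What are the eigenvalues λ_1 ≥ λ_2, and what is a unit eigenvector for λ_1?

Step 1 — characteristic polynomial of 2×2 Sigma:
  det(Sigma - λI) = λ² - trace · λ + det = 0.
  trace = 16 + 20 = 36, det = 16·20 - (2)² = 316.
Step 2 — discriminant:
  Δ = trace² - 4·det = 1296 - 1264 = 32.
Step 3 — eigenvalues:
  λ = (trace ± √Δ)/2 = (36 ± 5.6569)/2,
  λ_1 = 20.8284,  λ_2 = 15.1716.

Step 4 — unit eigenvector for λ_1: solve (Sigma - λ_1 I)v = 0. First row:
  (16 - 20.8284)·v_x + (2)·v_y = 0, i.e. (-4.8284)·v_x + (2)·v_y = 0,
  so v ∝ (b, λ_1 - a) = (2, 4.8284) = u.
  ||u|| = √((2)² + (4.8284)²) = √(27.3137) ≈ 5.2263,
  v_1 = u/||u|| ≈ (0.3827, 0.9239) (||v_1|| = 1).

λ_1 = 20.8284,  λ_2 = 15.1716;  v_1 ≈ (0.3827, 0.9239)


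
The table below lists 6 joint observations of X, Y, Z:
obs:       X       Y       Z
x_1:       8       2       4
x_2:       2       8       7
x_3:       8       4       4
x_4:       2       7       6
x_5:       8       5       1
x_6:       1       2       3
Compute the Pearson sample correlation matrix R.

Step 1 — column means:
  mean(X) = (8 + 2 + 8 + 2 + 8 + 1) / 6 = 29/6 = 4.8333
  mean(Y) = (2 + 8 + 4 + 7 + 5 + 2) / 6 = 28/6 = 4.6667
  mean(Z) = (4 + 7 + 4 + 6 + 1 + 3) / 6 = 25/6 = 4.1667

Step 2 — sample variances and covariances s[i,j] = (1/(n-1)) · Σ_k (x_{k,i} - mean_i) · (x_{k,j} - mean_j), with n-1 = 5:
  s[X,X] = ((3.1667)·(3.1667) + (-2.8333)·(-2.8333) + (3.1667)·(3.1667) + (-2.8333)·(-2.8333) + (3.1667)·(3.1667) + (-3.8333)·(-3.8333)) / 5 = 60.8333/5 = 12.1667
  s[X,Y] = ((3.1667)·(-2.6667) + (-2.8333)·(3.3333) + (3.1667)·(-0.6667) + (-2.8333)·(2.3333) + (3.1667)·(0.3333) + (-3.8333)·(-2.6667)) / 5 = -15.3333/5 = -3.0667
  s[X,Z] = ((3.1667)·(-0.1667) + (-2.8333)·(2.8333) + (3.1667)·(-0.1667) + (-2.8333)·(1.8333) + (3.1667)·(-3.1667) + (-3.8333)·(-1.1667)) / 5 = -19.8333/5 = -3.9667
  s[Y,Y] = ((-2.6667)·(-2.6667) + (3.3333)·(3.3333) + (-0.6667)·(-0.6667) + (2.3333)·(2.3333) + (0.3333)·(0.3333) + (-2.6667)·(-2.6667)) / 5 = 31.3333/5 = 6.2667
  s[Y,Z] = ((-2.6667)·(-0.1667) + (3.3333)·(2.8333) + (-0.6667)·(-0.1667) + (2.3333)·(1.8333) + (0.3333)·(-3.1667) + (-2.6667)·(-1.1667)) / 5 = 16.3333/5 = 3.2667
  s[Z,Z] = ((-0.1667)·(-0.1667) + (2.8333)·(2.8333) + (-0.1667)·(-0.1667) + (1.8333)·(1.8333) + (-3.1667)·(-3.1667) + (-1.1667)·(-1.1667)) / 5 = 22.8333/5 = 4.5667
  Sample standard deviations s_i = √(s[i,i]):
  s(X) = √(12.1667) = 3.4881
  s(Y) = √(6.2667) = 2.5033
  s(Z) = √(4.5667) = 2.137

Step 3 — r_{ij} = s_{ij} / (s_i · s_j):
  r[X,X] = 1 (diagonal).
  r[X,Y] = -3.0667 / (3.4881 · 2.5033) = -3.0667 / 8.7318 = -0.3512
  r[X,Z] = -3.9667 / (3.4881 · 2.137) = -3.9667 / 7.4539 = -0.5322
  r[Y,Y] = 1 (diagonal).
  r[Y,Z] = 3.2667 / (2.5033 · 2.137) = 3.2667 / 5.3496 = 0.6106
  r[Z,Z] = 1 (diagonal).

R is symmetric with unit diagonal. Assembling:

R = [[1, -0.3512, -0.5322],
 [-0.3512, 1, 0.6106],
 [-0.5322, 0.6106, 1]]


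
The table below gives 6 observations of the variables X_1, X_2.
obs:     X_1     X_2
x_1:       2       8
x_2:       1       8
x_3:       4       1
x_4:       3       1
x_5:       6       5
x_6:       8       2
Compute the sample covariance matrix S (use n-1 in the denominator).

Step 1 — column means:
  mean(X_1) = (2 + 1 + 4 + 3 + 6 + 8) / 6 = 24/6 = 4
  mean(X_2) = (8 + 8 + 1 + 1 + 5 + 2) / 6 = 25/6 = 4.1667

Step 2 — sample covariance S[i,j] = (1/(n-1)) · Σ_k (x_{k,i} - mean_i) · (x_{k,j} - mean_j), with n-1 = 5.
  S[X_1,X_1] = ((-2)·(-2) + (-3)·(-3) + (0)·(0) + (-1)·(-1) + (2)·(2) + (4)·(4)) / 5 = 34/5 = 6.8
  S[X_1,X_2] = ((-2)·(3.8333) + (-3)·(3.8333) + (0)·(-3.1667) + (-1)·(-3.1667) + (2)·(0.8333) + (4)·(-2.1667)) / 5 = -23/5 = -4.6
  S[X_2,X_2] = ((3.8333)·(3.8333) + (3.8333)·(3.8333) + (-3.1667)·(-3.1667) + (-3.1667)·(-3.1667) + (0.8333)·(0.8333) + (-2.1667)·(-2.1667)) / 5 = 54.8333/5 = 10.9667

S is symmetric (S[j,i] = S[i,j]). Assembling:

S = [[6.8, -4.6],
 [-4.6, 10.9667]]


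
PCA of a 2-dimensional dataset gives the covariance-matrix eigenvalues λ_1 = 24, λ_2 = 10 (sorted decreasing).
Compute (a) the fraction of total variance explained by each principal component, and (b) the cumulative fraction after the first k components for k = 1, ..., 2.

Step 1 — total variance = trace(Sigma) = Σ λ_i = 24 + 10 = 34.

Step 2 — fraction explained by component i = λ_i / Σ λ:
  PC1: 24/34 = 0.7059
  PC2: 10/34 = 0.2941

Step 3 — cumulative fraction after k components = (λ_1 + ... + λ_k) / Σ λ:
  k = 1: 24/34 = 0.7059
  k = 2: (24 + 10)/34 = 34/34 = 1

Summary (fraction, with percent):

explained: PC1 0.7059 (70.59%), PC2 0.2941 (29.41%);  cumulative: 0.7059, 1


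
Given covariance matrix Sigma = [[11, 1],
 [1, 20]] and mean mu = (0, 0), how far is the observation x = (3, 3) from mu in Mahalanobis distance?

Step 1 — centre the observation: (x - mu) = (3, 3).

Step 2 — invert Sigma. det(Sigma) = 11·20 - (1)² = 219.
  Sigma^{-1} = (1/det) · [[d, -b], [-b, a]] = [[0.0913, -0.0046],
 [-0.0046, 0.0502]].

Step 3 — form the quadratic (x - mu)^T · Sigma^{-1} · (x - mu):
  Sigma^{-1} · (x - mu) = (0.2603, 0.137).
  (x - mu)^T · [Sigma^{-1} · (x - mu)] = (3)·(0.2603) + (3)·(0.137) = 1.1918.

Step 4 — take square root: d = √(1.1918) ≈ 1.0917.

d(x, mu) = √(1.1918) ≈ 1.0917


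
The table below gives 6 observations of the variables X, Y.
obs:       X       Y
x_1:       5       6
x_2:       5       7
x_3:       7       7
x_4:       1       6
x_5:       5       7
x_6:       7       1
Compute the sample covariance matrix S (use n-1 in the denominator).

Step 1 — column means:
  mean(X) = (5 + 5 + 7 + 1 + 5 + 7) / 6 = 30/6 = 5
  mean(Y) = (6 + 7 + 7 + 6 + 7 + 1) / 6 = 34/6 = 5.6667

Step 2 — sample covariance S[i,j] = (1/(n-1)) · Σ_k (x_{k,i} - mean_i) · (x_{k,j} - mean_j), with n-1 = 5.
  S[X,X] = ((0)·(0) + (0)·(0) + (2)·(2) + (-4)·(-4) + (0)·(0) + (2)·(2)) / 5 = 24/5 = 4.8
  S[X,Y] = ((0)·(0.3333) + (0)·(1.3333) + (2)·(1.3333) + (-4)·(0.3333) + (0)·(1.3333) + (2)·(-4.6667)) / 5 = -8/5 = -1.6
  S[Y,Y] = ((0.3333)·(0.3333) + (1.3333)·(1.3333) + (1.3333)·(1.3333) + (0.3333)·(0.3333) + (1.3333)·(1.3333) + (-4.6667)·(-4.6667)) / 5 = 27.3333/5 = 5.4667

S is symmetric (S[j,i] = S[i,j]). Assembling:

S = [[4.8, -1.6],
 [-1.6, 5.4667]]
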